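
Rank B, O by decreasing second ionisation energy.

O > B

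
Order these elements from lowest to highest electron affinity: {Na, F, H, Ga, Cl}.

Adding an electron releases more energy for atoms nearer the top right (short of the noble gases).
Here both period and group differ, so the two effects have to be weighed against each other.
Na > Ga: period and group pull opposite ways; the down-group shift dominates (53 vs 29 kJ/mol).
H > Na: they share group 1; the group trend gives H the larger value.
F > H: period and group pull opposite ways; the across-period shift dominates (328 vs 73 kJ/mol).
Cl > F: this pair runs against the simple trend — see the exception note.
Note the exception: Cl has a higher electron affinity than F, contrary to the simple trend — F's small 2p subshell makes the incoming electron feel strong e⁻–e⁻ repulsion, so Cl actually releases more energy on gaining an electron.
Tabulated electron affinity (kJ/mol): H 73, F 328, Na 53, Cl 349, Ga 29.
So from lowest to highest: Ga < Na < H < F < Cl.

Ga < Na < H < F < Cl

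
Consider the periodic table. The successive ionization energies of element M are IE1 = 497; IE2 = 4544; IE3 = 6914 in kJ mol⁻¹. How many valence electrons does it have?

1

Look for the largest jump between consecutive ionization energies: IE2/IE1 ≈ 9.1, far larger than any earlier ratio.
That jump marks the point where a core electron is being removed. So the atom has 1 valence electron.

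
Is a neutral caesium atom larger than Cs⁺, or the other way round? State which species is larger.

Forming Cs⁺ removes 1 electron from Cs. Fewer electrons for the same nuclear charge means less shielding and a higher Z_eff on the remaining electrons, and for main-group metals the entire outer shell is lost.
A cation is smaller than its parent atom: Cs⁺ < Cs.

Cs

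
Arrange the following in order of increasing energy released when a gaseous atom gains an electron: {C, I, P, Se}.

P, C, Se, I

Electron affinity generally becomes more exothermic across a period toward the halogens and less exothermic down a group.
These sit on a diagonal, where the across-period and down-group effects partly cancel.
C > P: period and group pull opposite ways; the down-group shift dominates (122 vs 72 kJ/mol).
Se > C: period and group pull opposite ways; the across-period shift dominates (195 vs 122 kJ/mol).
I > Se: the two effects oppose for this pair; the across-period effect wins (295 vs 195 kJ/mol).
For reference (kJ/mol): C 122, P 72, Se 195, I 295.
So from lowest to highest: P < C < Se < I.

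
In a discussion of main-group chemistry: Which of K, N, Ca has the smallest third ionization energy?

K

After 2 electrons have been removed, what remains? K²⁺ is already 1 electron into the core; N²⁺ still has 3 valence electrons; Ca²⁺ is the bare [Ar] core.
Usually core removal costs more than valence removal, but here the competition is close: a tightly held n=2 valence electron can cost more to remove than an n=3 core electron, so the actual values have to decide it.
Approximate IE_3 values (kJ/mol): K 4420, N 4578, Ca 4912.
So the third ionization energies run K < N < Ca.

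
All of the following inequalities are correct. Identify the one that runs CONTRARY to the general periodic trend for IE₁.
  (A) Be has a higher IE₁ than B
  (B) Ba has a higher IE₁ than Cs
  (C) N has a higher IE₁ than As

The general trend: IE₁ increases across a period and decreases down a group.
(A) Be (period 2, group 2) vs B (period 2, group 13): the stated order contradicts the simple trend.
(B) Ba (period 6, group 2) vs Cs (period 6, group 1): the stated order agrees with the simple trend.
(C) N (period 2, group 15) vs As (period 4, group 15): the stated order agrees with the simple trend.
The exception is (A): removing B's lone 2p electron is easier than breaking Be's filled 2s².

(A)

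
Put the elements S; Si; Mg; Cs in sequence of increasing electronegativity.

Cs < Mg < Si < S

Mg is in period 3, group 2; Si is in period 3, group 14; S is in period 3, group 16; Cs is in period 6, group 1.
EN rises left→right (higher Z_eff, smaller atoms) and falls top→bottom (larger, more shielded atoms).
Neither a single period nor a single group — weigh both effects.
Mg > Cs: relative to Cs, both the across-period and down-group shifts push Mg's electronegativity up.
Si > Mg: both are in period 3; the period trend gives Si the larger value.
S > Si: both are in period 3; the period trend gives S the larger value.
For reference (Pauling): Mg 1.31, Si 1.90, S 2.58, Cs 0.79.
So from lowest to highest: Cs < Mg < Si < S.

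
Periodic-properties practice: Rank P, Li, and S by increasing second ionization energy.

P, S, Li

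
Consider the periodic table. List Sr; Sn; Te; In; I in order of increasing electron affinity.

Sr < In < Sn < Te < I

Sr is in period 5, group 2; In is in period 5, group 13; Sn is in period 5, group 14; Te is in period 5, group 16; I is in period 5, group 17.
EA tends to increase across a period and decrease down a group, though the pattern is less regular than for IE or radius.
All lie in period 5, so electron affinity increases left to right.
So from lowest to highest: Sr < In < Sn < Te < I.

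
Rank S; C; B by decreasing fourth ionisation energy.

After 3 electrons have been removed, what remains? S³⁺ still has 3 valence electrons; C³⁺ still has 1 valence electron; B³⁺ is the bare [He] core.
Breaking into a closed-shell core is much more expensive than removing a leftover valence electron — B has the largest IE_4 here.
Valence configurations: S³⁺ [Ne]3s²3p¹, C³⁺ [He]2s¹.
Tabulated IE_4 (kJ/mol): S 4556, C 6223, B 25026.
So the fourth ionization energies run S < C < B.

B, C, S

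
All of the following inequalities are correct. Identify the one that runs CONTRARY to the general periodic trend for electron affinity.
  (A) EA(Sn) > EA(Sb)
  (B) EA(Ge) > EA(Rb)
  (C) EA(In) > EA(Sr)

(A)

The general trend: electron affinity increases across a period and decreases down a group.
(A) Sn (period 5, group 14) vs Sb (period 5, group 15): the stated order contradicts the simple trend.
(B) Ge (period 4, group 14) vs Rb (period 5, group 1): the stated order agrees with the simple trend.
(C) In (period 5, group 13) vs Sr (period 5, group 2): the stated order agrees with the simple trend.
The exception is (A): adding an electron to Sb's half-filled 5p³ is unfavourable, so Sn has the more exothermic EA.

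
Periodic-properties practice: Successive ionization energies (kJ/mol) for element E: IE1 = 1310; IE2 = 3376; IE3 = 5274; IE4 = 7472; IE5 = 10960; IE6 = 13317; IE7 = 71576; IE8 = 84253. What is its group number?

Group 16

Look for the largest jump between consecutive ionization energies: IE7/IE6 ≈ 5.4, far larger than any earlier ratio.
That jump marks the point where a core electron is being removed. So the atom has 6 valence electrons.
A main-group element with 6 valence electrons is in group 16.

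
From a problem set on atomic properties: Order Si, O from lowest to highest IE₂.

Si < O

Consider each +1 ion: Si⁺ still has 3 valence electrons; O⁺ still has 5 valence electrons.
All are still removing valence electrons, so compare the +1 ions as you would atoms: IE_2 generally rises across a period (higher Z_eff) and falls down a group (larger shell), subject to the usual subshell exceptions.
Valence configurations: Si⁺ [Ne]3s²3p¹, O⁺ [He]2s²2p³.
The numbers (kJ/mol): Si 1577, O 3388.
Hence IE_2: Si < O.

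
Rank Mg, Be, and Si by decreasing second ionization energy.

Be > Si > Mg

Consider each +1 ion: Mg⁺ still has 1 valence electron; Be⁺ still has 1 valence electron; Si⁺ still has 3 valence electrons.
All are still removing valence electrons, so compare the +1 ions as you would atoms: IE_2 generally rises across a period (higher Z_eff) and falls down a group (larger shell), subject to the usual subshell exceptions.
Valence configurations: Mg⁺ [Ne]3s¹, Be⁺ [He]2s¹, Si⁺ [Ne]3s²3p¹.
Approximate IE_2 values (kJ/mol): Mg 1451, Be 1757, Si 1577.
Hence IE_2: Mg < Si < Be.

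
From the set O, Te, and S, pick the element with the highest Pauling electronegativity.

Atoms toward the upper right of the periodic table pull bonding electrons most strongly.
All are in group 16, so electronegativity increases up the group.
The highest Pauling electronegativity among these belongs to O.

O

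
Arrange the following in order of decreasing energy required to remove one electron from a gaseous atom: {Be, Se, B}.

Be is in period 2, group 2; B is in period 2, group 13; Se is in period 4, group 16.
First ionization energy rises across a period (greater Z_eff holds electrons more tightly) and falls down a group (valence electrons are farther from the nucleus).
These span different periods and groups, so the two trends combine.
Be > B: this pair runs against the simple trend — see the exception note.
Se > Be: period and group pull opposite ways; the across-period shift dominates (941 vs 900 kJ/mol).
Note the exception: Be has a higher first ionization energy than B, contrary to the simple trend — removing B's lone 2p electron is easier than breaking Be's filled 2s².
Approximate values (kJ/mol): Be 900, B 801, Se 941.
So from highest to lowest: Se > Be > B.

Se, Be, B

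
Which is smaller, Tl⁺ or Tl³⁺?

Tl³⁺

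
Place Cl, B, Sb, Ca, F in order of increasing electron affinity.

B is in period 2, group 13; F is in period 2, group 17; Cl is in period 3, group 17; Ca is in period 4, group 2; Sb is in period 5, group 15.
Atoms with high Z_eff and room in the valence shell (especially the halogens) have the most exothermic electron affinities.
Neither a single period nor a single group — weigh both effects.
B > Ca: both effects reinforce here, so B is clearly the higher of the two.
Sb > B: the two effects oppose for this pair; the across-period effect wins (103 vs 27 kJ/mol).
F > Sb: relative to Sb, both the across-period and down-group shifts push F's electron affinity up.
Cl > F: this pair runs against the simple trend — see the exception note.
Note the exception: Cl has a higher electron affinity than F, contrary to the simple trend — F's small 2p subshell makes the incoming electron feel strong e⁻–e⁻ repulsion, so Cl actually releases more energy on gaining an electron.
Approximate values (kJ/mol): B 27, F 328, Cl 349, Ca 2, Sb 103.
So from lowest to highest: Ca < B < Sb < F < Cl.

Ca, B, Sb, F, Cl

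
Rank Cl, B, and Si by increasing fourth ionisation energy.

Si < Cl < B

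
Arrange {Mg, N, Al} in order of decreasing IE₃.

Consider each +2 ion: Mg²⁺ is the bare [Ne] core; N²⁺ still has 3 valence electrons; Al²⁺ still has 1 valence electron.
Breaking into a closed-shell core is much more expensive than removing a leftover valence electron — Mg has the largest IE_3 here.
Valence configurations: N²⁺ [He]2s²2p¹, Al²⁺ [Ne]3s¹.
Tabulated IE_3 (kJ/mol): Mg 7733, N 4578, Al 2745.
Hence IE_3: Al < N < Mg.

Mg, N, Al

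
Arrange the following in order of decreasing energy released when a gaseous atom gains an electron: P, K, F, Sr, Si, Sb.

F > Si > Sb > P > K > Sr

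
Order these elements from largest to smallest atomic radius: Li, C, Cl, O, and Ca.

Radius decreases left→right (rising Z_eff, same n) and increases top→bottom (higher n).
Here both period and group differ, so the two effects have to be weighed against each other.
C > O: both are in period 2; the period trend gives C the larger value.
Cl > C: the two effects oppose for this pair; the down-group effect wins (99 vs 75 pm).
Li > Cl: the two effects oppose for this pair; the across-period effect wins (133 vs 99 pm).
Ca > Li: the two effects oppose for this pair; the down-group effect wins (171 vs 133 pm).
Approximate values (pm): Li 133, C 75, O 63, Cl 99, Ca 171.
So from largest to smallest: Ca > Li > Cl > C > O.

Ca > Li > Cl > C > O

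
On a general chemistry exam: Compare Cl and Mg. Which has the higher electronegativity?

Cl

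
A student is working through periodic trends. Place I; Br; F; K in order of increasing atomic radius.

F, Br, I, K

F is in period 2, group 17; K is in period 4, group 1; Br is in period 4, group 17; I is in period 5, group 17.
Across a period the added protons contract the valence shell; down a group each new principal shell makes the atom larger.
Here both period and group differ, so the two effects have to be weighed against each other.
Br > F: Br sits below F in group 17, so the down-group effect alone puts Br larger.
I > Br: they share group 17; the group trend gives I the larger value.
K > I: the two effects oppose for this pair; the across-period effect wins (196 vs 133 pm).
Approximate values (pm): F 64, K 196, Br 114, I 133.
So from smallest to largest: F < Br < I < K.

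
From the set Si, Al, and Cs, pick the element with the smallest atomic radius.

Al is in period 3, group 13; Si is in period 3, group 14; Cs is in period 6, group 1.
Moving right in a period, electrons are added to the same shell under a stronger nuclear pull, so atoms get smaller; moving down, a new shell is opened and atoms get larger.
These span different periods and groups, so the two trends combine.
Al > Si: both are in period 3; the period trend gives Al the larger value.
Cs > Al: relative to Al, both the across-period and down-group shifts push Cs's atomic radius up.
Approximate values (pm): Al 126, Si 116, Cs 232.
The smallest atomic radius among these belongs to Si.

Si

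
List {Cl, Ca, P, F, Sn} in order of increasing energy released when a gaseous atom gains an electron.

Ca < P < Sn < F < Cl

Electron affinity generally becomes more exothermic across a period toward the halogens and less exothermic down a group.
These span different periods and groups, so the two trends combine.
P > Ca: both effects reinforce here, so P is clearly the higher of the two.
Sn > P: this pair runs against the simple trend — see the exception note.
F > Sn: relative to Sn, both the across-period and down-group shifts push F's electron affinity up.
Cl > F: this pair runs against the simple trend — see the exception note.
Note the exception: Sn has a higher electron affinity than P, contrary to the simple trend — adding an electron to P's half-filled np³ subshell costs electron-pairing energy.
Note the exception: Cl has a higher electron affinity than F, contrary to the simple trend — F's small 2p subshell makes the incoming electron feel strong e⁻–e⁻ repulsion, so Cl actually releases more energy on gaining an electron.
Approximate values (kJ/mol): F 328, P 72, Cl 349, Ca 2, Sn 107.
So from lowest to highest: Ca < P < Sn < F < Cl.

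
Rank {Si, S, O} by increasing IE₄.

The fourth ionization energy removes an electron from the +3 ion. For each element: Si³⁺ still has 1 valence electron; S³⁺ still has 3 valence electrons; O³⁺ still has 3 valence electrons.
All are still removing valence electrons, so compare the +3 ions as you would atoms: IE_4 generally rises across a period (higher Z_eff) and falls down a group (larger shell), subject to the usual subshell exceptions.
Valence configurations: Si³⁺ [Ne]3s¹, S³⁺ [Ne]3s²3p¹, O³⁺ [He]2s²2p¹.
Approximate IE_4 values (kJ/mol): Si 4356, S 4556, O 7469.
So the fourth ionization energies run Si < S < O.

Si < S < O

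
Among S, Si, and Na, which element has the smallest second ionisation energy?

After 1 electron has been removed, what remains? S⁺ still has 5 valence electrons; Si⁺ still has 3 valence electrons; Na⁺ is the bare [Ne] core.
Pulling an electron out of a noble-gas core costs far more than removing a remaining valence electron, so Na sits at the high end of IE_2.
Valence configurations: S⁺ [Ne]3s²3p³, Si⁺ [Ne]3s²3p¹.
Tabulated IE_2 (kJ/mol): S 2252, Si 1577, Na 4562.
Putting it together, IE_2: Si < S < Na.

Si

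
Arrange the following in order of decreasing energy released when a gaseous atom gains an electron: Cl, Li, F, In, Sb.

Li is in period 2, group 1; F is in period 2, group 17; Cl is in period 3, group 17; In is in period 5, group 13; Sb is in period 5, group 15.
EA tends to increase across a period and decrease down a group, though the pattern is less regular than for IE or radius.
Neither a single period nor a single group — weigh both effects.
Li > In: period and group pull opposite ways; the down-group shift dominates (60 vs 29 kJ/mol).
Sb > Li: the two effects oppose for this pair; the across-period effect wins (103 vs 60 kJ/mol).
F > Sb: relative to Sb, both the across-period and down-group shifts push F's electron affinity up.
Cl > F: this pair runs against the simple trend — see the exception note.
Note the exception: Cl has a higher electron affinity than F, contrary to the simple trend — F's small 2p subshell makes the incoming electron feel strong e⁻–e⁻ repulsion, so Cl actually releases more energy on gaining an electron.
Approximate values (kJ/mol): Li 60, F 328, Cl 349, In 29, Sb 103.
So from highest to lowest: Cl > F > Sb > Li > In.

Cl > F > Sb > Li > In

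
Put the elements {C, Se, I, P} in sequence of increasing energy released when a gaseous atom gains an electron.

P < C < Se < I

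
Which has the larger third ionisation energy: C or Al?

The third ionization energy removes an electron from the +2 ion. For each element: C²⁺ still has 2 valence electrons; Al²⁺ still has 1 valence electron.
All are still removing valence electrons, so compare the +2 ions as you would atoms: IE_3 generally rises across a period (higher Z_eff) and falls down a group (larger shell), subject to the usual subshell exceptions.
Valence configurations: C²⁺ [He]2s², Al²⁺ [Ne]3s¹.
Tabulated IE_3 (kJ/mol): C 4620, Al 2745.
Hence IE_3: Al < C.

C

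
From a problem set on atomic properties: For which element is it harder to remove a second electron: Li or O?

Li

Consider each +1 ion: Li⁺ is the bare [He] core; O⁺ still has 5 valence electrons.
Core electrons are held far more tightly than valence electrons, so Li tops the IE_2 order.
Tabulated IE_2 (kJ/mol): Li 7298, O 3388.
So the second ionization energies run O < Li.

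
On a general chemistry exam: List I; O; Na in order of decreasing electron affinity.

O is in period 2, group 16; Na is in period 3, group 1; I is in period 5, group 17.
Adding an electron releases more energy for atoms nearer the top right (short of the noble gases).
Neither a single period nor a single group — weigh both effects.
O > Na: both effects reinforce here, so O is clearly the higher of the two.
I > O: the two effects oppose for this pair; the across-period effect wins (295 vs 141 kJ/mol).
For reference (kJ/mol): O 141, Na 53, I 295.
So from highest to lowest: I > O > Na.

I > O > Na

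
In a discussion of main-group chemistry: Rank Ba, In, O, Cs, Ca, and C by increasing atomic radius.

O, C, In, Ca, Ba, Cs

C is in period 2, group 14; O is in period 2, group 16; Ca is in period 4, group 2; In is in period 5, group 13; Cs is in period 6, group 1; Ba is in period 6, group 2.
Atomic radius shrinks across a period as nuclear charge pulls the same shell inward, and grows down a group as new shells are added.
Neither a single period nor a single group — weigh both effects.
C > O: C lies to the left of O in period 2, so the across-period effect alone puts C larger.
In > C: relative to C, both the across-period and down-group shifts push In's atomic radius up.
Ca > In: period and group pull opposite ways; the across-period shift dominates (171 vs 142 pm).
Ba > Ca: they share group 2; the group trend gives Ba the larger value.
Cs > Ba: Cs lies to the left of Ba in period 6, so the across-period effect alone puts Cs larger.
Tabulated atomic radius (pm): C 75, O 63, Ca 171, In 142, Cs 232, Ba 196.
So from smallest to largest: O < C < In < Ca < Ba < Cs.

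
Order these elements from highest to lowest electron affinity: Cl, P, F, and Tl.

Cl > F > P > Tl

F is in period 2, group 17; P is in period 3, group 15; Cl is in period 3, group 17; Tl is in period 6, group 13.
EA tends to increase across a period and decrease down a group, though the pattern is less regular than for IE or radius.
These span different periods and groups, so the two trends combine.
P > Tl: relative to Tl, both the across-period and down-group shifts push P's electron affinity up.
F > P: relative to P, both the across-period and down-group shifts push F's electron affinity up.
Cl > F: this pair runs against the simple trend — see the exception note.
Note the exception: Cl has a higher electron affinity than F, contrary to the simple trend — F's small 2p subshell makes the incoming electron feel strong e⁻–e⁻ repulsion, so Cl actually releases more energy on gaining an electron.
Approximate values (kJ/mol): F 328, P 72, Cl 349, Tl 19.
So from highest to lowest: Cl > F > P > Tl.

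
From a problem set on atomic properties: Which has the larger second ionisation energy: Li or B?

Li

The second ionization energy removes an electron from the +1 ion. For each element: Li⁺ is the bare [He] core; B⁺ still has 2 valence electrons.
Pulling an electron out of a noble-gas core costs far more than removing a remaining valence electron, so Li sits at the high end of IE_2.
Tabulated IE_2 (kJ/mol): Li 7298, B 2427.
Hence IE_2: B < Li.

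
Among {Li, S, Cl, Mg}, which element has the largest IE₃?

Consider each +2 ion: Li²⁺ is already 1 electron into the core; S²⁺ still has 4 valence electrons; Cl²⁺ still has 5 valence electrons; Mg²⁺ is the bare [Ne] core.
Breaking into a closed-shell core is much more expensive than removing a leftover valence electron — Mg and Li have the largest IE_3 here.
Valence configurations: S²⁺ [Ne]3s²3p², Cl²⁺ [Ne]3s²3p³.
Approximate IE_3 values (kJ/mol): Li 11815, S 3357, Cl 3822, Mg 7733.
So the third ionization energies run S < Cl < Mg < Li.

Li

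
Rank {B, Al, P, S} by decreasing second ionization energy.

The second ionization energy removes an electron from the +1 ion. For each element: B⁺ still has 2 valence electrons; Al⁺ still has 2 valence electrons; P⁺ still has 4 valence electrons; S⁺ still has 5 valence electrons.
All are still removing valence electrons, so compare the +1 ions as you would atoms: IE_2 generally rises across a period (higher Z_eff) and falls down a group (larger shell), subject to the usual subshell exceptions.
Valence configurations: B⁺ [He]2s², Al⁺ [Ne]3s², P⁺ [Ne]3s²3p², S⁺ [Ne]3s²3p³.
Approximate IE_2 values (kJ/mol): B 2427, Al 1817, P 1907, S 2252.
Overall IE_2 order: Al < P < S < B.

B, S, P, Al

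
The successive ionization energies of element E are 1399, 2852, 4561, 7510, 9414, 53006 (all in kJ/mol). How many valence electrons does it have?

Look for the largest jump between consecutive ionization energies: IE6/IE5 ≈ 5.6, far larger than any earlier ratio.
That jump marks the point where a core electron is being removed. So the atom has 5 valence electrons.

5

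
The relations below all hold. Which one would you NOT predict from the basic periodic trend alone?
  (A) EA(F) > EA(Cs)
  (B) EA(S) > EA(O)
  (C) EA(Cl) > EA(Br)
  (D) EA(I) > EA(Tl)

The general trend: electron affinity increases across a period and decreases down a group.
(A) F (period 2, group 17) vs Cs (period 6, group 1): the stated order agrees with the simple trend.
(B) S (period 3, group 16) vs O (period 2, group 16): the stated order contradicts the simple trend.
(C) Cl (period 3, group 17) vs Br (period 4, group 17): the stated order agrees with the simple trend.
(D) I (period 5, group 17) vs Tl (period 6, group 13): the stated order agrees with the simple trend.
The exception is (B): the compact 2p subshell of O repels the added electron more than S's larger 3p does.

(B)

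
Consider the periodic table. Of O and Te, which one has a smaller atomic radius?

O is in period 2, group 16; Te is in period 5, group 16.
Radius decreases left→right (rising Z_eff, same n) and increases top→bottom (higher n).
All are in group 16, so atomic radius increases down the group.
So O has the smaller atomic radius (O < Te).

O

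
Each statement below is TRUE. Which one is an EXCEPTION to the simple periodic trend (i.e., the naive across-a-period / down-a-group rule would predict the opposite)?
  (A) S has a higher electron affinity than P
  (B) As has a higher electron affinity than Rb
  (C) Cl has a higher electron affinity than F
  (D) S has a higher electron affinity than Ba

The general trend: electron affinity increases across a period and decreases down a group.
(A) S (period 3, group 16) vs P (period 3, group 15): the stated order agrees with the simple trend.
(B) As (period 4, group 15) vs Rb (period 5, group 1): the stated order agrees with the simple trend.
(C) Cl (period 3, group 17) vs F (period 2, group 17): the stated order contradicts the simple trend.
(D) S (period 3, group 16) vs Ba (period 6, group 2): the stated order agrees with the simple trend.
The exception is (C): F's small 2p subshell makes the incoming electron feel strong e⁻–e⁻ repulsion, so Cl actually releases more energy on gaining an electron.

(C)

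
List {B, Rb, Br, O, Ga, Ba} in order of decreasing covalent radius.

Moving right in a period, electrons are added to the same shell under a stronger nuclear pull, so atoms get smaller; moving down, a new shell is opened and atoms get larger.
These span different periods and groups, so the two trends combine.
B > O: both are in period 2; the period trend gives B the larger value.
Br > B: period and group pull opposite ways; the down-group shift dominates (114 vs 85 pm).
Ga > Br: both are in period 4; the period trend gives Ga the larger value.
Ba > Ga: relative to Ga, both the across-period and down-group shifts push Ba's atomic radius up.
Rb > Ba: period and group pull opposite ways; the across-period shift dominates (210 vs 196 pm).
For reference (pm): B 85, O 63, Ga 124, Br 114, Rb 210, Ba 196.
So from largest to smallest: Rb > Ba > Ga > Br > B > O.

Rb > Ba > Ga > Br > B > O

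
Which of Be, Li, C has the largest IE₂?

Li

The second ionization energy removes an electron from the +1 ion. For each element: Be⁺ still has 1 valence electron; Li⁺ is the bare [He] core; C⁺ still has 3 valence electrons.
Pulling an electron out of a noble-gas core costs far more than removing a remaining valence electron, so Li sits at the high end of IE_2.
Valence configurations: Be⁺ [He]2s¹, C⁺ [He]2s²2p¹.
The numbers (kJ/mol): Be 1757, Li 7298, C 2353.
Putting it together, IE_2: Be < C < Li.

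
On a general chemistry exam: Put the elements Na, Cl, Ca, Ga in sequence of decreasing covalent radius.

Ca, Na, Ga, Cl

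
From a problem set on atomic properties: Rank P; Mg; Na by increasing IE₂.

Mg < P < Na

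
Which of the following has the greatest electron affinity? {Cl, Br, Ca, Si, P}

Cl

Atoms with high Z_eff and room in the valence shell (especially the halogens) have the most exothermic electron affinities.
These span different periods and groups, so the two trends combine.
P > Ca: both effects reinforce here, so P is clearly the higher of the two.
Si > P: this pair runs against the simple trend — see the exception note.
Br > Si: period and group pull opposite ways; the across-period shift dominates (325 vs 134 kJ/mol).
Cl > Br: Cl sits above Br in group 17, so the down-group effect alone puts Cl higher.
Note the exception: Si has a higher electron affinity than P, contrary to the simple trend — adding an electron to P's half-filled 3p³ is unfavourable, so Si (3p²) has the more exothermic EA.
Tabulated electron affinity (kJ/mol): Si 134, P 72, Cl 349, Ca 2, Br 325.
The greatest electron affinity among these belongs to Cl.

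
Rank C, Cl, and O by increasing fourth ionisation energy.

Cl, C, O

The fourth ionization energy removes an electron from the +3 ion. For each element: C³⁺ still has 1 valence electron; Cl³⁺ still has 4 valence electrons; O³⁺ still has 3 valence electrons.
All are still removing valence electrons, so compare the +3 ions as you would atoms: IE_4 generally rises across a period (higher Z_eff) and falls down a group (larger shell), subject to the usual subshell exceptions.
Valence configurations: C³⁺ [He]2s¹, Cl³⁺ [Ne]3s²3p², O³⁺ [He]2s²2p¹.
Approximate IE_4 values (kJ/mol): C 6223, Cl 5159, O 7469.
Overall IE_4 order: Cl < C < O.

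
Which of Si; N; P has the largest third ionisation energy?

After 2 electrons have been removed, what remains? Si²⁺ still has 2 valence electrons; N²⁺ still has 3 valence electrons; P²⁺ still has 3 valence electrons.
All are still removing valence electrons, so compare the +2 ions as you would atoms: IE_3 generally rises across a period (higher Z_eff) and falls down a group (larger shell), subject to the usual subshell exceptions.
Valence configurations: Si²⁺ [Ne]3s², N²⁺ [He]2s²2p¹, P²⁺ [Ne]3s²3p¹.
P²⁺ loses a lone 3p electron whereas Si²⁺ must break into a filled 3s² pair, so IE_3(Si) > IE_3(P) even though P has the higher nuclear charge.
Approximate IE_3 values (kJ/mol): Si 3232, N 4578, P 2914.
Overall IE_3 order: P < Si < N.

N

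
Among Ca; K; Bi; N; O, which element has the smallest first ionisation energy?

K

N is in period 2, group 15; O is in period 2, group 16; K is in period 4, group 1; Ca is in period 4, group 2; Bi is in period 6, group 15.
IE₁ increases left→right with effective nuclear charge and decreases top→bottom as the valence shell moves farther out.
Here both period and group differ, so the two effects have to be weighed against each other.
Ca > K: both are in period 4; the period trend gives Ca the larger value.
Bi > Ca: the two effects oppose for this pair; the across-period effect wins (703 vs 590 kJ/mol).
O > Bi: relative to Bi, both the across-period and down-group shifts push O's first ionization energy up.
N > O: this pair runs against the simple trend — see the exception note.
Note the exception: N has a higher first ionization energy than O, contrary to the simple trend — pairing an electron in O's 2p⁴ costs repulsion energy, so O ionizes more easily than half-filled N (2p³).
Tabulated first ionization energy (kJ/mol): N 1402, O 1314, K 419, Ca 590, Bi 703.
The smallest first ionisation energy among these belongs to K.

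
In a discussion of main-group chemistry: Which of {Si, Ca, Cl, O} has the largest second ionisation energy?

O

After 1 electron has been removed, what remains? Si⁺ still has 3 valence electrons; Ca⁺ still has 1 valence electron; Cl⁺ still has 6 valence electrons; O⁺ still has 5 valence electrons.
All are still removing valence electrons, so compare the +1 ions as you would atoms: IE_2 generally rises across a period (higher Z_eff) and falls down a group (larger shell), subject to the usual subshell exceptions.
Valence configurations: Si⁺ [Ne]3s²3p¹, Ca⁺ [Ar]4s¹, Cl⁺ [Ne]3s²3p⁴, O⁺ [He]2s²2p³.
Tabulated IE_2 (kJ/mol): Si 1577, Ca 1145, Cl 2298, O 3388.
Overall IE_2 order: Ca < Si < Cl < O.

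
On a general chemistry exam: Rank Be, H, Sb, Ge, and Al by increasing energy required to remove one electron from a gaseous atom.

Al < Ge < Sb < Be < H

H is in period 1, group 1; Be is in period 2, group 2; Al is in period 3, group 13; Ge is in period 4, group 14; Sb is in period 5, group 15.
IE₁ increases left→right with effective nuclear charge and decreases top→bottom as the valence shell moves farther out.
These sit on a diagonal, where the across-period and down-group effects partly cancel.
Ge > Al: the two effects oppose for this pair; the across-period effect wins (762 vs 578 kJ/mol).
Sb > Ge: period and group pull opposite ways; the across-period shift dominates (831 vs 762 kJ/mol).
Be > Sb: the two effects oppose for this pair; the down-group effect wins (900 vs 831 kJ/mol).
H > Be: the two effects oppose for this pair; the down-group effect wins (1312 vs 900 kJ/mol).
Tabulated first ionization energy (kJ/mol): H 1312, Be 900, Al 578, Ge 762, Sb 831.
So from lowest to highest: Al < Ge < Sb < Be < H.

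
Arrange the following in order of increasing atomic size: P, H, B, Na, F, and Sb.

H is in period 1, group 1; B is in period 2, group 13; F is in period 2, group 17; Na is in period 3, group 1; P is in period 3, group 15; Sb is in period 5, group 15.
Across a period the added protons contract the valence shell; down a group each new principal shell makes the atom larger.
Neither a single period nor a single group — weigh both effects.
F > H: period and group pull opposite ways; the down-group shift dominates (64 vs 32 pm).
B > F: B lies to the left of F in period 2, so the across-period effect alone puts B larger.
P > B: the two effects oppose for this pair; the down-group effect wins (111 vs 85 pm).
Sb > P: Sb sits below P in group 15, so the down-group effect alone puts Sb larger.
Na > Sb: the two effects oppose for this pair; the across-period effect wins (155 vs 140 pm).
Tabulated atomic radius (pm): H 32, B 85, F 64, Na 155, P 111, Sb 140.
So from smallest to largest: H < F < B < P < Sb < Na.

H < F < B < P < Sb < Na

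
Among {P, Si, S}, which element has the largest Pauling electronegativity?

S

Si is in period 3, group 14; P is in period 3, group 15; S is in period 3, group 16.
Atoms toward the upper right of the periodic table pull bonding electrons most strongly.
All lie in period 3, so electronegativity increases left to right.
The largest Pauling electronegativity among these belongs to S.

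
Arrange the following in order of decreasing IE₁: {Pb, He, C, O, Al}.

He > O > C > Pb > Al

He is in period 1, group 18; C is in period 2, group 14; O is in period 2, group 16; Al is in period 3, group 13; Pb is in period 6, group 14.
First ionization energy rises across a period (greater Z_eff holds electrons more tightly) and falls down a group (valence electrons are farther from the nucleus).
Here both period and group differ, so the two effects have to be weighed against each other.
Pb > Al: the two effects oppose for this pair; the across-period effect wins (716 vs 578 kJ/mol).
C > Pb: C sits above Pb in group 14, so the down-group effect alone puts C higher.
O > C: O lies to the right of C in period 2, so the across-period effect alone puts O higher.
He > O: relative to O, both the across-period and down-group shifts push He's first ionization energy up.
For reference (kJ/mol): He 2372, C 1086, O 1314, Al 578, Pb 716.
So from highest to lowest: He > O > C > Pb > Al.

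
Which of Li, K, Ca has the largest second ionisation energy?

Li

The second ionization energy removes an electron from the +1 ion. For each element: Li⁺ is the bare [He] core; K⁺ is the bare [Ar] core; Ca⁺ still has 1 valence electron.
Pulling an electron out of a noble-gas core costs far more than removing a remaining valence electron, so K and Li sit at the high end of IE_2.
Approximate IE_2 values (kJ/mol): Li 7298, K 3052, Ca 1145.
Putting it together, IE_2: Ca < K < Li.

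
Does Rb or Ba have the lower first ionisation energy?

Rb

Rb is in period 5, group 1; Ba is in period 6, group 2.
Across a period the outer electron is held more tightly (higher IE₁); down a group it sits in a higher shell, more shielded, and comes off more easily.
A diagonal step moves right (one effect) and down (the opposite effect) at once.
Ba > Rb: the two effects oppose for this pair; the across-period effect wins (503 vs 403 kJ/mol).
Approximate values (kJ/mol): Rb 403, Ba 503.
So Rb has the lower first ionisation energy (Rb < Ba).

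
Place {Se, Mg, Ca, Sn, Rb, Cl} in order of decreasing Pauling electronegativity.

Cl, Se, Sn, Mg, Ca, Rb

Mg is in period 3, group 2; Cl is in period 3, group 17; Ca is in period 4, group 2; Se is in period 4, group 16; Rb is in period 5, group 1; Sn is in period 5, group 14.
Smaller atoms with higher effective nuclear charge are more electronegative.
These span different periods and groups, so the two trends combine.
Ca > Rb: relative to Rb, both the across-period and down-group shifts push Ca's electronegativity up.
Mg > Ca: they share group 2; the group trend gives Mg the larger value.
Sn > Mg: the two effects oppose for this pair; the across-period effect wins (1.96 vs 1.31).
Se > Sn: relative to Sn, both the across-period and down-group shifts push Se's electronegativity up.
Cl > Se: both effects reinforce here, so Cl is clearly the higher of the two.
Approximate values (Pauling): Mg 1.31, Cl 3.16, Ca 1.00, Se 2.55, Rb 0.82, Sn 1.96.
So from highest to lowest: Cl > Se > Sn > Mg > Ca > Rb.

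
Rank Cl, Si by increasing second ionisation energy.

Si < Cl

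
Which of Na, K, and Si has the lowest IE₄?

Si

Consider each +3 ion: Na³⁺ is already 2 electrons into the core; K³⁺ is already 2 electrons into the core; Si³⁺ still has 1 valence electron.
Breaking into a closed-shell core is much more expensive than removing a leftover valence electron — K and Na have the largest IE_4 here.
Tabulated IE_4 (kJ/mol): Na 9543, K 5877, Si 4356.
Overall IE_4 order: Si < K < Na.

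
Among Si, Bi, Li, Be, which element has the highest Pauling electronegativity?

Bi

Li is in period 2, group 1; Be is in period 2, group 2; Si is in period 3, group 14; Bi is in period 6, group 15.
Smaller atoms with higher effective nuclear charge are more electronegative.
Here both period and group differ, so the two effects have to be weighed against each other.
Be > Li: Be lies to the right of Li in period 2, so the across-period effect alone puts Be higher.
Si > Be: the two effects oppose for this pair; the across-period effect wins (1.90 vs 1.57).
Bi > Si: period and group pull opposite ways; the across-period shift dominates (2.02 vs 1.90).
Approximate values (Pauling): Li 0.98, Be 1.57, Si 1.90, Bi 2.02.
The highest Pauling electronegativity among these belongs to Bi.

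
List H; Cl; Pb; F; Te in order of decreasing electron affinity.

Cl > F > Te > H > Pb

H is in period 1, group 1; F is in period 2, group 17; Cl is in period 3, group 17; Te is in period 5, group 16; Pb is in period 6, group 14.
Electron affinity generally becomes more exothermic across a period toward the halogens and less exothermic down a group.
These span different periods and groups, so the two trends combine.
H > Pb: the two effects oppose for this pair; the down-group effect wins (73 vs 35 kJ/mol).
Te > H: the two effects oppose for this pair; the across-period effect wins (190 vs 73 kJ/mol).
F > Te: relative to Te, both the across-period and down-group shifts push F's electron affinity up.
Cl > F: this pair runs against the simple trend — see the exception note.
Note the exception: Cl has a higher electron affinity than F, contrary to the simple trend — F's small 2p subshell makes the incoming electron feel strong e⁻–e⁻ repulsion, so Cl actually releases more energy on gaining an electron.
For reference (kJ/mol): H 73, F 328, Cl 349, Te 190, Pb 35.
So from highest to lowest: Cl > F > Te > H > Pb.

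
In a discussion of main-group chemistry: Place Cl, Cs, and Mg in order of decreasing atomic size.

Cs > Mg > Cl

Atomic radius shrinks across a period as nuclear charge pulls the same shell inward, and grows down a group as new shells are added.
These span different periods and groups, so the two trends combine.
Mg > Cl: Mg lies to the left of Cl in period 3, so the across-period effect alone puts Mg larger.
Cs > Mg: both effects reinforce here, so Cs is clearly the larger of the two.
For reference (pm): Mg 139, Cl 99, Cs 232.
So from largest to smallest: Cs > Mg > Cl.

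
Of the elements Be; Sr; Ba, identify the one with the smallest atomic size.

Be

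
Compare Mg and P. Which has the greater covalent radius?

Mg

Radius decreases left→right (rising Z_eff, same n) and increases top→bottom (higher n).
All lie in period 3, so atomic radius increases right to left.
So Mg has the greater covalent radius (Mg > P).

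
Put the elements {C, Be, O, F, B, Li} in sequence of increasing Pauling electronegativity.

Li < Be < B < C < O < F

Li is in period 2, group 1; Be is in period 2, group 2; B is in period 2, group 13; C is in period 2, group 14; O is in period 2, group 16; F is in period 2, group 17.
EN rises left→right (higher Z_eff, smaller atoms) and falls top→bottom (larger, more shielded atoms).
All lie in period 2, so electronegativity increases left to right.
So from lowest to highest: Li < Be < B < C < O < F.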